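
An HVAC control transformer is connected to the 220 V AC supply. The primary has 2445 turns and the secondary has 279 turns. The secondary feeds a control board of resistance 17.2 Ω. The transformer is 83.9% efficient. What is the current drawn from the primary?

V_s = 220 × 279/2445 = 25.104 V.
I_s = V_s/R = 25.104/17.2 = 1.4596 A.
P_out = V_s I_s = 25.104 × 1.4596 = 36.641 W.
P_in = P_out/η = 36.641/0.839 = 43.672 W.
I_p = P_in/V_p = 43.672/220 = 0.199 A.

I_p ≈ 0.199 A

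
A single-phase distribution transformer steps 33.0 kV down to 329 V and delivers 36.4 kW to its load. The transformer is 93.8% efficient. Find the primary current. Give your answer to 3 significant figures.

P_in = P_out/η = 36400/0.938 = 38806 W.
I_p = P_in/V_p = 38806/33000 = 1.18 A.

I_p ≈ 1.18 A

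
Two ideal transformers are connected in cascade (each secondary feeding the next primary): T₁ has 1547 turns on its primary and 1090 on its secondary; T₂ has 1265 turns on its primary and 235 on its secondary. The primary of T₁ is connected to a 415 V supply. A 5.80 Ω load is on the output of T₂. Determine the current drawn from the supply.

After T₁: V = 415.00 × 1090/1547 = 292.40 V.
After T₂: V = 292.40 × 235/1265 = 54.320 V.
I_load = 54.320/5.80 = 9.3656 A, so P_out = 54.320 × 9.3656 = 508.74 W.
All ideal ⇒ P_in = P_out, so I_supply = 508.74/415 = 1.23 A.

I_supply ≈ 1.23 A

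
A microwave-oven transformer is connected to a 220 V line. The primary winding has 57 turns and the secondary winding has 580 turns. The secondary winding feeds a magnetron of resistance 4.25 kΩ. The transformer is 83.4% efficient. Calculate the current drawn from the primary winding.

V_s = 220 × 580/57 = 2238.6 V.
I_s = V_s/R = 2238.6/4250 = 0.52673 A.
P_out = V_s I_s = 2238.6 × 0.52673 = 1179.1 W.
P_in = P_out/η = 1179.1/0.834 = 1413.8 W.
I_p = P_in/V_p = 1413.8/220 = 6.43 A.

I_p ≈ 6.43 A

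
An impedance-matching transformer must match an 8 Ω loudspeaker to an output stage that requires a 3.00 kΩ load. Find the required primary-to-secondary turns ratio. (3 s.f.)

N_p/N_s ≈ 19.4

Z_p/Z_s = (N_p/N_s)², so N_p/N_s = √(3000/8) = √375 = 19.4.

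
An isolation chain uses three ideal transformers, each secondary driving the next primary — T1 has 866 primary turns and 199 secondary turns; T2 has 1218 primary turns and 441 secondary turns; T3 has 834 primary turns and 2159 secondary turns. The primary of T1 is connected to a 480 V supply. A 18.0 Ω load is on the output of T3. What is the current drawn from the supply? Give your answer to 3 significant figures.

I_supply ≈ 1.24 A

After T1: V = 480.00 × 199/866 = 110.30 V.
After T2: V = 110.30 × 441/1218 = 39.936 V.
After T3: V = 39.936 × 2159/834 = 103.38 V.
I_load = 103.38/18.0 = 5.7436 A, so P_out = 103.38 × 5.7436 = 593.79 W.
All ideal ⇒ P_in = P_out, so I_supply = 593.79/480 = 1.24 A.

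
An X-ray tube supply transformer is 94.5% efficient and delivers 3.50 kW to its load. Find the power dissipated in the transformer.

P_loss ≈ 204 W

P_in = P_out/η = 3500/0.945 = 3703.70 W.
P_loss = P_in − P_out = 3703.70 − 3500 = 204 W.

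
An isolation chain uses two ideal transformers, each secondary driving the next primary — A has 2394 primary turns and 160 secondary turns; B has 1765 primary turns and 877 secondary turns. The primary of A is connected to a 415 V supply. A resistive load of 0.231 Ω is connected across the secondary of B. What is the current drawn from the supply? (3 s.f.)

I_supply ≈ 1.98 A

After A: V = 415.00 × 160/2394 = 27.736 V.
After B: V = 27.736 × 877/1765 = 13.782 V.
I_load = 13.782/0.231 = 59.660 A, so P_out = 13.782 × 59.660 = 822.22 W.
All ideal ⇒ P_in = P_out, so I_supply = 822.22/415 = 1.98 A.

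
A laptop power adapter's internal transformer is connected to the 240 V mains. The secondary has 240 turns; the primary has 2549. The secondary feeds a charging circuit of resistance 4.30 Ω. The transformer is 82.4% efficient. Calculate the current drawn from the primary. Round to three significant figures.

I_p ≈ 0.600 A

V_s = 240 × 240/2549 = 22.597 V.
I_s = V_s/R = 22.597/4.30 = 5.2551 A.
P_out = V_s I_s = 22.597 × 5.2551 = 118.75 W.
P_in = P_out/η = 118.75/0.824 = 144.12 W.
I_p = P_in/V_p = 144.12/240 = 0.600 A.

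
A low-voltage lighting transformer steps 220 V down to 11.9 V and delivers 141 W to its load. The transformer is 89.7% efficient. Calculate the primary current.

I_p ≈ 0.715 A

P_in = P_out/η = 141/0.897 = 157.19 W.
I_p = P_in/V_p = 157.19/220 = 0.715 A.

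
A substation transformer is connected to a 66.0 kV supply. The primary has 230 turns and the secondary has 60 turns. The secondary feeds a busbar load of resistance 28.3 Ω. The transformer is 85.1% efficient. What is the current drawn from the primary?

I_p ≈ 186 A

V_s = 66000 × 60/230 = 17217 V.
I_s = V_s/R = 17217/28.3 = 608.39 A.
P_out = V_s I_s = 17217 × 608.39 = 1.0475×10^7 W.
P_in = P_out/η = 1.0475×10^7/0.851 = 1.2309×10^7 W.
I_p = P_in/V_p = 1.2309×10^7/66000 = 186 A.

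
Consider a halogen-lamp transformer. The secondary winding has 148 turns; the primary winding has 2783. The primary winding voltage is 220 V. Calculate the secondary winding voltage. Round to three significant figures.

V_s ≈ 11.7 V

V_s/V_p = N_s/N_p, so V_s = 220 × 148/2783 = 11.7 V.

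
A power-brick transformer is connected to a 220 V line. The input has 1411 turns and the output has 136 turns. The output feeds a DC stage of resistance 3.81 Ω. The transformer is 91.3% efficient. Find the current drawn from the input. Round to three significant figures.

I_in ≈ 0.588 A

V_out = 220 × 136/1411 = 21.205 V.
I_out = V_out/R = 21.205/3.81 = 5.5656 A.
P_out = V_out I_out = 21.205 × 5.5656 = 118.02 W.
P_in = P_out/η = 118.02/0.913 = 129.26 W.
I_in = P_in/V_in = 129.26/220 = 0.588 A.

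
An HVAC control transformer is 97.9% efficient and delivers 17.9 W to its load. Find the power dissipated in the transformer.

P_loss ≈ 0.384 W

P_in = P_out/η = 17.9/0.979 = 18.2840 W.
P_loss = P_in − P_out = 18.2840 − 17.9 = 0.384 W.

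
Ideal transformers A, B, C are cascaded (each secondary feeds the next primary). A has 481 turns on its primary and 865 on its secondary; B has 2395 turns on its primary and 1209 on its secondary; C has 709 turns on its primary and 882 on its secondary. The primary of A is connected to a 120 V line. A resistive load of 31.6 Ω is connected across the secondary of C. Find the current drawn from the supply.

After A: V = 120.00 × 865/481 = 215.80 V.
After B: V = 215.80 × 1209/2395 = 108.94 V.
After C: V = 108.94 × 882/709 = 135.52 V.
I_load = 135.52/31.6 = 4.2885 A, so P_out = 135.52 × 4.2885 = 581.17 W.
All ideal ⇒ P_in = P_out, so I_supply = 581.17/120 = 4.84 A.

I_supply ≈ 4.84 A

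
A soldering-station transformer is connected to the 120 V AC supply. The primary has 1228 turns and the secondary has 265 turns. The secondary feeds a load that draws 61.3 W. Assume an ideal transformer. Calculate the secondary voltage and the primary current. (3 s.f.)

V_s ≈ 25.9 V, I_p ≈ 0.511 A

V_s = V_p × N_s/N_p = 120 × 265/1228 = 25.896 V.
I_s = P/V_s = 61.3/25.896 = 2.3672 A.
I_p = I_s × N_s/N_p = 2.3672 × 265/1228 = 0.511 A.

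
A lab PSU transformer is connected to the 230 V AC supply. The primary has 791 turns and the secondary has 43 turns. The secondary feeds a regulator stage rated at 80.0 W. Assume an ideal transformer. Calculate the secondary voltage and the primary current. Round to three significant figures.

V_s = V_p × N_s/N_p = 230 × 43/791 = 12.503 V.
I_s = P/V_s = 80.0/12.503 = 6.3984 A.
I_p = I_s × N_s/N_p = 6.3984 × 43/791 = 0.348 A.

V_s ≈ 12.5 V, I_p ≈ 0.348 A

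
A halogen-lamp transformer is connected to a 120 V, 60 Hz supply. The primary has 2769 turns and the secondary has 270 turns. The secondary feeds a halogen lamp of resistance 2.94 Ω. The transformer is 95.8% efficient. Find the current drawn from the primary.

V_s = 120 × 270/2769 = 11.701 V.
I_s = V_s/R = 11.701/2.94 = 3.9799 A.
P_out = V_s I_s = 11.701 × 3.9799 = 46.569 W.
P_in = P_out/η = 46.569/0.958 = 48.611 W.
I_p = P_in/V_p = 48.611/120 = 0.405 A.

I_p ≈ 0.405 A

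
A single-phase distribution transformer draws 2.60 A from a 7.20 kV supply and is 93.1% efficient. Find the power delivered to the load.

P_out ≈ 17400 W

P_in = V_p I_p = 7200 × 2.60 = 18720 W.
P_out = η P_in = 0.931 × 18720 = 17400 W.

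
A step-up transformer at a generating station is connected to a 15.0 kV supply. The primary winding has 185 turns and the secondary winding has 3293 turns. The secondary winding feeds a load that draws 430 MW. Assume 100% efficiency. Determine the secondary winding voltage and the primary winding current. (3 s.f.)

V_s ≈ 267000 V, I_p ≈ 28700 A

V_s = V_p × N_s/N_p = 15000 × 3293/185 = 267000 V.
I_s = P/V_s = 4.30×10^8/267000 = 1610.5 A.
I_p = I_s × N_s/N_p = 1610.5 × 3293/185 = 28700 A.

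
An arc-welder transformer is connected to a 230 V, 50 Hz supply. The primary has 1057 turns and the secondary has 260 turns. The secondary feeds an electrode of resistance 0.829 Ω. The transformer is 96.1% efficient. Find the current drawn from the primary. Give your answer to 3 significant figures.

V_s = 230 × 260/1057 = 56.575 V.
I_s = V_s/R = 56.575/0.829 = 68.245 A.
P_out = V_s I_s = 56.575 × 68.245 = 3861.0 W.
P_in = P_out/η = 3861.0/0.961 = 4017.7 W.
I_p = P_in/V_p = 4017.7/230 = 17.5 A.

I_p ≈ 17.5 A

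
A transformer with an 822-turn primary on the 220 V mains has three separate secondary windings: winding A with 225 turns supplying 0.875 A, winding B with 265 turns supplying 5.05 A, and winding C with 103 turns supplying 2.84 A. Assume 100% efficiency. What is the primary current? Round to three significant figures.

I_p ≈ 2.22 A

V_A = 220 × 225/822 = 60.219 V; V_B = 220 × 265/822 = 70.925 V; V_C = 220 × 103/822 = 27.567 V.
P_out = V_A I_A + V_B I_B + V_C I_C = 60.219×0.875 + 70.925×5.05 + 27.567×2.84 = 52.692 + 358.17 + 78.290 = 489.15 W.
Ideal ⇒ P_in = P_out, so I_p = P_out/V_p = 489.15/220 = 2.22 A.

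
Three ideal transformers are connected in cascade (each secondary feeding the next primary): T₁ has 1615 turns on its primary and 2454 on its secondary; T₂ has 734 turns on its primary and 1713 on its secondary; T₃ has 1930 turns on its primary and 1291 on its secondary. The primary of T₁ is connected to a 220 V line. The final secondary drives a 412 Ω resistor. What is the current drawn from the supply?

Secondary of T₁: V = 220.00 × 2454/1615 = 334.29 V.
Secondary of T₂: V = 334.29 × 1713/734 = 780.16 V.
Secondary of T₃: V = 780.16 × 1291/1930 = 521.86 V.
I_load = 521.86/412 = 1.2667 A, so P_out = 521.86 × 1.2667 = 661.02 W.
All ideal ⇒ P_in = P_out, so I_supply = 661.02/220 = 3.00 A.

I_supply ≈ 3.00 A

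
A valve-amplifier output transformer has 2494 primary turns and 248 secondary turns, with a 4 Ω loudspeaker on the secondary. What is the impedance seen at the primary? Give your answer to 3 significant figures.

Z_p = (N_p/N_s)² × Z_s = (2494/248)² × 4 = 405 Ω.

Z_p ≈ 405 Ω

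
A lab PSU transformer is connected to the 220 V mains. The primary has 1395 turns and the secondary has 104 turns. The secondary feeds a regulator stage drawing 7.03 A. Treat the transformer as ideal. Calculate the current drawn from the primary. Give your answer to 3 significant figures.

I_p ≈ 0.524 A

For an ideal transformer I_p N_p = I_s N_s, so I_p = 7.03 × 104/1395 = 0.524 A.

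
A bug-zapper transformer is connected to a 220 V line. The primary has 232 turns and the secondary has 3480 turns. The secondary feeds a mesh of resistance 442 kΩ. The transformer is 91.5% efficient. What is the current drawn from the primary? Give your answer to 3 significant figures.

I_p ≈ 0.122 A

V_s = 220 × 3480/232 = 3300.0 V.
I_s = V_s/R = 3300.0/442000 = 0.0074661 A.
P_out = V_s I_s = 3300.0 × 0.0074661 = 24.638 W.
P_in = P_out/η = 24.638/0.915 = 26.927 W.
I_p = P_in/V_p = 26.927/220 = 0.122 A.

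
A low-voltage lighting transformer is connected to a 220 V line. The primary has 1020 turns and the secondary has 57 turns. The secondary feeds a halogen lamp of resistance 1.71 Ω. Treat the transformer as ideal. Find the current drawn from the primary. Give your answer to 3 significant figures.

V_s = V_p × N_s/N_p = 220 × 57/1020 = 12.294 V.
I_s = V_s/R = 12.294/1.71 = 7.1895 A.
For an ideal transformer I_p N_p = I_s N_s, so I_p = 7.1895 × 57/1020 = 0.402 A.

I_p ≈ 0.402 A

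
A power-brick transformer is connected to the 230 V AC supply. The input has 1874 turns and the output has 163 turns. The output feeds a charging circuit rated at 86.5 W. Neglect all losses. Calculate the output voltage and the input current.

V_out ≈ 20.0 V, I_in ≈ 0.376 A

V_out = V_in × N_out/N_in = 230 × 163/1874 = 20.005 V.
I_out = P/V_out = 86.5/20.005 = 4.3238 A.
I_in = I_out × N_out/N_in = 4.3238 × 163/1874 = 0.376 A.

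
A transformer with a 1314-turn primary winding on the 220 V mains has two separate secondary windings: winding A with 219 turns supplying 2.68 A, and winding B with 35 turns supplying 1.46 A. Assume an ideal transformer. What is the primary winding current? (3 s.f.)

V_A = 220 × 219/1314 = 36.667 V; V_B = 220 × 35/1314 = 5.8600 V.
P_out = V_A I_A + V_B I_B = 36.667×2.68 + 5.8600×1.46 = 98.267 + 8.5556 = 106.82 W.
Ideal ⇒ P_in = P_out, so I_p = P_out/V_p = 106.82/220 = 0.486 A.

I_p ≈ 0.486 A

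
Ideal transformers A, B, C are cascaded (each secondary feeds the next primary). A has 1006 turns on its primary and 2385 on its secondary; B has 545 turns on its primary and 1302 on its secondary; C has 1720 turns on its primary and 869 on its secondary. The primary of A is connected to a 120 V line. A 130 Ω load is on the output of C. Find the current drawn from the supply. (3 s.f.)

I_supply ≈ 7.56 A

Secondary of A: V = 120.00 × 2385/1006 = 284.49 V.
Secondary of B: V = 284.49 × 1302/545 = 679.65 V.
Secondary of C: V = 679.65 × 869/1720 = 343.38 V.
I_load = 343.38/130 = 2.6414 A, so P_out = 343.38 × 2.6414 = 907.01 W.
All ideal ⇒ P_in = P_out, so I_supply = 907.01/120 = 7.56 A.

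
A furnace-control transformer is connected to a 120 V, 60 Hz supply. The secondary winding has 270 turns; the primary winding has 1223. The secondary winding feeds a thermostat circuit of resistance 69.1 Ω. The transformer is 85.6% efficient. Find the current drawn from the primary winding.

V_s = 120 × 270/1223 = 26.492 V.
I_s = V_s/R = 26.492/69.1 = 0.38339 A.
P_out = V_s I_s = 26.492 × 0.38339 = 10.157 W.
P_in = P_out/η = 10.157/0.856 = 11.865 W.
I_p = P_in/V_p = 11.865/120 = 0.0989 A.

I_p ≈ 0.0989 A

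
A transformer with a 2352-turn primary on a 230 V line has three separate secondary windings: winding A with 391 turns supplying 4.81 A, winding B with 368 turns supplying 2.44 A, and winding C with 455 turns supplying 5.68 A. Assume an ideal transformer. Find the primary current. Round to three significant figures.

V_A = 230 × 391/2352 = 38.236 V; V_B = 230 × 368/2352 = 35.986 V; V_C = 230 × 455/2352 = 44.494 V.
P_out = V_A I_A + V_B I_B + V_C I_C = 38.236×4.81 + 35.986×2.44 + 44.494×5.68 = 183.91 + 87.807 + 252.73 = 524.45 W.
Ideal ⇒ P_in = P_out, so I_p = P_out/V_p = 524.45/230 = 2.28 A.

I_p ≈ 2.28 A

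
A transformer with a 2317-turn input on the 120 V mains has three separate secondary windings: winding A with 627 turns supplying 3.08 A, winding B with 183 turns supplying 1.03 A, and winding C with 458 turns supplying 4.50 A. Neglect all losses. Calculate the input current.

V_A = 120 × 627/2317 = 32.473 V; V_B = 120 × 183/2317 = 9.4778 V; V_C = 120 × 458/2317 = 23.720 V.
P_out = V_A I_A + V_B I_B + V_C I_C = 32.473×3.08 + 9.4778×1.03 + 23.720×4.50 = 100.02 + 9.7621 + 106.74 = 216.52 W.
Ideal ⇒ P_in = P_out, so I_in = P_out/V_in = 216.52/120 = 1.80 A.

I_in ≈ 1.80 A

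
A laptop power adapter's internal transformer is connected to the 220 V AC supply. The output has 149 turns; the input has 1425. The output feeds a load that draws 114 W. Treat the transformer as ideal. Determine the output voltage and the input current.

V_out ≈ 23.0 V, I_in ≈ 0.518 A

V_out = V_in × N_out/N_in = 220 × 149/1425 = 23.004 V.
I_out = P/V_out = 114/23.004 = 4.9558 A.
I_in = I_out × N_out/N_in = 4.9558 × 149/1425 = 0.518 A.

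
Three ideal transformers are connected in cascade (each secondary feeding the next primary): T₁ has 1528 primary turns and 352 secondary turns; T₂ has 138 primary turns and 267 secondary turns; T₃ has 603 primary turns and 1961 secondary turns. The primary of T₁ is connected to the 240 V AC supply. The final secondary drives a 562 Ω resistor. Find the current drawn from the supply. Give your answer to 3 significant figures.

After T₁: V = 240.00 × 352/1528 = 55.288 V.
After T₂: V = 55.288 × 267/138 = 106.97 V.
After T₃: V = 106.97 × 1961/603 = 347.87 V.
I_load = 347.87/562 = 0.61899 A, so P_out = 347.87 × 0.61899 = 215.33 W.
All ideal ⇒ P_in = P_out, so I_supply = 215.33/240 = 0.897 A.

I_supply ≈ 0.897 A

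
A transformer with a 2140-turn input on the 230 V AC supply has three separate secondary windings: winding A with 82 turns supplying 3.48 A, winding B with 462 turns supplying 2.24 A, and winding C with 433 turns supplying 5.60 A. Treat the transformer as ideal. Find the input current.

V_A = 230 × 82/2140 = 8.8131 V; V_B = 230 × 462/2140 = 49.654 V; V_C = 230 × 433/2140 = 46.537 V.
P_out = V_A I_A + V_B I_B + V_C I_C = 8.8131×3.48 + 49.654×2.24 + 46.537×5.60 = 30.670 + 111.23 + 260.61 = 402.50 W.
Ideal ⇒ P_in = P_out, so I_in = P_out/V_in = 402.50/230 = 1.75 A.

I_in ≈ 1.75 A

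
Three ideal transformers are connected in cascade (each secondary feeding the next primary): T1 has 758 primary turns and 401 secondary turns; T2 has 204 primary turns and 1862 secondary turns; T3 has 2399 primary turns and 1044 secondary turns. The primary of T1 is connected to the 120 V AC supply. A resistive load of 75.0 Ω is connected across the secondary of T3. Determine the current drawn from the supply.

Secondary of T1: V = 120.00 × 401/758 = 63.483 V.
Secondary of T2: V = 63.483 × 1862/204 = 579.44 V.
Secondary of T3: V = 579.44 × 1044/2399 = 252.16 V.
I_load = 252.16/75.0 = 3.3621 A, so P_out = 252.16 × 3.3621 = 847.80 W.
All ideal ⇒ P_in = P_out, so I_supply = 847.80/120 = 7.06 A.

I_supply ≈ 7.06 A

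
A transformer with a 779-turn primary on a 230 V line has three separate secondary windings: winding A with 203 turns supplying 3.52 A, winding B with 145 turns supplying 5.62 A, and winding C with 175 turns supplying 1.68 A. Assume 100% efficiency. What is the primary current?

I_p ≈ 2.34 A

V_A = 230 × 203/779 = 59.936 V; V_B = 230 × 145/779 = 42.811 V; V_C = 230 × 175/779 = 51.669 V.
P_out = V_A I_A + V_B I_B + V_C I_C = 59.936×3.52 + 42.811×5.62 + 51.669×1.68 = 210.97 + 240.60 + 86.804 = 538.38 W.
Ideal ⇒ P_in = P_out, so I_p = P_out/V_p = 538.38/230 = 2.34 A.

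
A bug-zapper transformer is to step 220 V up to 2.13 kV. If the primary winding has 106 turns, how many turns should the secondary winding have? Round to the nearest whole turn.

N_s/N_p = V_s/V_p, so N_s = 106 × 2130/220 = 1026.3 ≈ 1026 turns.

N_s = 1026 turns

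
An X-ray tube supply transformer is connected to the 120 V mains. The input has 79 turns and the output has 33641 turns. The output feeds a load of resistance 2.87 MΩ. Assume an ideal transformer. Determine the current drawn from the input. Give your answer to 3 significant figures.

I_in ≈ 7.58 A

V_out = V_in × N_out/N_in = 120 × 33641/79 = 51100 V.
I_out = V_out/R = 51100/(2.87×10^6) = 0.017805 A.
For an ideal transformer I_in N_in = I_out N_out, so I_in = 0.017805 × 33641/79 = 7.58 A.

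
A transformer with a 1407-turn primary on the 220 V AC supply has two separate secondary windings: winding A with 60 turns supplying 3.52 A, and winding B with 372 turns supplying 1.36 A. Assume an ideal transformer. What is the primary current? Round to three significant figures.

V_A = 220 × 60/1407 = 9.3817 V; V_B = 220 × 372/1407 = 58.166 V.
P_out = V_A I_A + V_B I_B = 9.3817×3.52 + 58.166×1.36 = 33.023 + 79.106 = 112.13 W.
Ideal ⇒ P_in = P_out, so I_p = P_out/V_p = 112.13/220 = 0.510 A.

I_p ≈ 0.510 A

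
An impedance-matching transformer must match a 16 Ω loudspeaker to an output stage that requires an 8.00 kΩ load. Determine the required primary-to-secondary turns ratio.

Z_p/Z_s = (N_p/N_s)², so N_p/N_s = √(8000/16) = √500 = 22.4.

N_p/N_s ≈ 22.4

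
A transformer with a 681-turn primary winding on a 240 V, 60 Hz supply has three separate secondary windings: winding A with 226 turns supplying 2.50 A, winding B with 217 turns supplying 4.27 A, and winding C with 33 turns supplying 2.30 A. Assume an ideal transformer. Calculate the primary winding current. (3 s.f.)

V_A = 240 × 226/681 = 79.648 V; V_B = 240 × 217/681 = 76.476 V; V_C = 240 × 33/681 = 11.630 V.
P_out = V_A I_A + V_B I_B + V_C I_C = 79.648×2.50 + 76.476×4.27 + 11.630×2.30 = 199.12 + 326.55 + 26.749 = 552.42 W.
Ideal ⇒ P_in = P_out, so I_p = P_out/V_p = 552.42/240 = 2.30 A.

I_p ≈ 2.30 A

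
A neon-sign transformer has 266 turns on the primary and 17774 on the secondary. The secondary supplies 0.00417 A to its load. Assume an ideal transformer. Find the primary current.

For an ideal transformer I_p/I_s = N_s/N_p, so I_p = 0.00417 × 17774/266 = 0.279 A.

I_p ≈ 0.279 A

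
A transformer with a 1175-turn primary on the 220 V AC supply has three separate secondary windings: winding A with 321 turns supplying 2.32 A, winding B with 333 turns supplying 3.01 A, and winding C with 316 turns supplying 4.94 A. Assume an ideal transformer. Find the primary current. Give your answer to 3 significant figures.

I_p ≈ 2.82 A

V_A = 220 × 321/1175 = 60.102 V; V_B = 220 × 333/1175 = 62.349 V; V_C = 220 × 316/1175 = 59.166 V.
P_out = V_A I_A + V_B I_B + V_C I_C = 60.102×2.32 + 62.349×3.01 + 59.166×4.94 = 139.44 + 187.67 + 292.28 = 619.39 W.
Ideal ⇒ P_in = P_out, so I_p = P_out/V_p = 619.39/220 = 2.82 A.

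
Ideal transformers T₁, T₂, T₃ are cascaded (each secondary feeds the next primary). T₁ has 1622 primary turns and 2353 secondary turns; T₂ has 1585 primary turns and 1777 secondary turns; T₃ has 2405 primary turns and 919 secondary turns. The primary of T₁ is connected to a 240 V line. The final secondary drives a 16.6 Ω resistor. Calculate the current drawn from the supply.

Secondary of T₁: V = 240.00 × 2353/1622 = 348.16 V.
Secondary of T₂: V = 348.16 × 1777/1585 = 390.34 V.
Secondary of T₃: V = 390.34 × 919/2405 = 149.16 V.
I_load = 149.16/16.6 = 8.9853 A, so P_out = 149.16 × 8.9853 = 1340.2 W.
All ideal ⇒ P_in = P_out, so I_supply = 1340.2/240 = 5.58 A.

I_supply ≈ 5.58 A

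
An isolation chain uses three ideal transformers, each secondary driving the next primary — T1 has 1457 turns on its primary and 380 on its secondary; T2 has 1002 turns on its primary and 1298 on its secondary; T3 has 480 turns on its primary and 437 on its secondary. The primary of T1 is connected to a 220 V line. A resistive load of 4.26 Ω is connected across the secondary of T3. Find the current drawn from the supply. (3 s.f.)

I_supply ≈ 4.89 A

After T1: V = 220.00 × 380/1457 = 57.378 V.
After T2: V = 57.378 × 1298/1002 = 74.328 V.
After T3: V = 74.328 × 437/480 = 67.670 V.
I_load = 67.670/4.26 = 15.885 A, so P_out = 67.670 × 15.885 = 1074.9 W.
All ideal ⇒ P_in = P_out, so I_supply = 1074.9/220 = 4.89 A.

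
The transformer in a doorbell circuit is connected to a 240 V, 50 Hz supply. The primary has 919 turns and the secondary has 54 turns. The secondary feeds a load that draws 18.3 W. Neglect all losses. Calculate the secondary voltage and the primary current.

V_s ≈ 14.1 V, I_p ≈ 0.0762 A

V_s = V_p × N_s/N_p = 240 × 54/919 = 14.102 V.
I_s = P/V_s = 18.3/14.102 = 1.2977 A.
I_p = I_s × N_s/N_p = 1.2977 × 54/919 = 0.0762 A.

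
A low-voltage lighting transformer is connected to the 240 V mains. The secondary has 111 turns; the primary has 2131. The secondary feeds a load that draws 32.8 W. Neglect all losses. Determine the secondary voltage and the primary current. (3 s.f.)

V_s = V_p × N_s/N_p = 240 × 111/2131 = 12.501 V.
I_s = P/V_s = 32.8/12.501 = 2.6238 A.
I_p = I_s × N_s/N_p = 2.6238 × 111/2131 = 0.137 A.

V_s ≈ 12.5 V, I_p ≈ 0.137 A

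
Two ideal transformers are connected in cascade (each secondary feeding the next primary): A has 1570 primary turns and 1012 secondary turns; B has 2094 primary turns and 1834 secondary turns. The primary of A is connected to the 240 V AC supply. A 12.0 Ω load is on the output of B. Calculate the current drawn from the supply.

Secondary of A: V = 240.00 × 1012/1570 = 154.70 V.
Secondary of B: V = 154.70 × 1834/2094 = 135.49 V.
I_load = 135.49/12.0 = 11.291 A, so P_out = 135.49 × 11.291 = 1529.8 W.
All ideal ⇒ P_in = P_out, so I_supply = 1529.8/240 = 6.37 A.

I_supply ≈ 6.37 A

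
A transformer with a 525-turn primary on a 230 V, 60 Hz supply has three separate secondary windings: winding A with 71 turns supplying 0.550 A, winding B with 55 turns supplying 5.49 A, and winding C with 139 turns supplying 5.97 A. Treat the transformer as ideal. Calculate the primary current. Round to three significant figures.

V_A = 230 × 71/525 = 31.105 V; V_B = 230 × 55/525 = 24.095 V; V_C = 230 × 139/525 = 60.895 V.
P_out = V_A I_A + V_B I_B + V_C I_C = 31.105×0.550 + 24.095×5.49 + 60.895×5.97 = 17.108 + 132.28 + 363.54 = 512.94 W.
Ideal ⇒ P_in = P_out, so I_p = P_out/V_p = 512.94/230 = 2.23 A.

I_p ≈ 2.23 A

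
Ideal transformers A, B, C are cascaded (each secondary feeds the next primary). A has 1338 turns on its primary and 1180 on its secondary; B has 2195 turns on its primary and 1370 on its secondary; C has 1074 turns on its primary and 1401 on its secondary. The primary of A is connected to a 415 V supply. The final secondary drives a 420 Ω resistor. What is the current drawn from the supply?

I_supply ≈ 0.509 A

After A: V = 415.00 × 1180/1338 = 365.99 V.
After B: V = 365.99 × 1370/2195 = 228.43 V.
After C: V = 228.43 × 1401/1074 = 297.98 V.
I_load = 297.98/420 = 0.70949 A, so P_out = 297.98 × 0.70949 = 211.42 W.
All ideal ⇒ P_in = P_out, so I_supply = 211.42/415 = 0.509 A.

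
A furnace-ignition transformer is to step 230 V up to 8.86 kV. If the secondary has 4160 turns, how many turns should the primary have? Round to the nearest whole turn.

N_p = 108 turns

N_p/N_s = V_p/V_s, so N_p = 4160 × 230/8860 = 108.0 ≈ 108 turns.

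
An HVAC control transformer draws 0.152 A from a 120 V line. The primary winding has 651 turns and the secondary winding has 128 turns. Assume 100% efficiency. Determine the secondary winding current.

I_s ≈ 0.773 A

I_s/I_p = N_p/N_s, so I_s = 0.152 × 651/128 = 0.773 A.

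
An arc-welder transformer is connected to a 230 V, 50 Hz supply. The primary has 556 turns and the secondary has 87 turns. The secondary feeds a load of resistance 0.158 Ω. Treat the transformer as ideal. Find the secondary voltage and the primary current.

V_s ≈ 36.0 V, I_p ≈ 35.6 A

V_s = V_p × N_s/N_p = 230 × 87/556 = 35.989 V.
I_s = V_s/R = 35.989/0.158 = 227.78 A.
I_p = I_s × N_s/N_p = 227.78 × 87/556 = 35.6 A.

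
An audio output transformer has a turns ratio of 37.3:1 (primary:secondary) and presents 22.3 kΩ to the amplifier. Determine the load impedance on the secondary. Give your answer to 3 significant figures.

Z_s = Z_p/(N_p/N_s)² = 22300/37.3² = 16.0 Ω.

Z_s ≈ 16.0 Ω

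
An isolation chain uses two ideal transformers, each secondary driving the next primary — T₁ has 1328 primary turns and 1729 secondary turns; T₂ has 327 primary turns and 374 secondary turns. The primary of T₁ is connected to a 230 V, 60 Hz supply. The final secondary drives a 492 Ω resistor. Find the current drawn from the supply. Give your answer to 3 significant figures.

After T₁: V = 230.00 × 1729/1328 = 299.45 V.
After T₂: V = 299.45 × 374/327 = 342.49 V.
I_load = 342.49/492 = 0.69612 A, so P_out = 342.49 × 0.69612 = 238.41 W.
All ideal ⇒ P_in = P_out, so I_supply = 238.41/230 = 1.04 A.

I_supply ≈ 1.04 A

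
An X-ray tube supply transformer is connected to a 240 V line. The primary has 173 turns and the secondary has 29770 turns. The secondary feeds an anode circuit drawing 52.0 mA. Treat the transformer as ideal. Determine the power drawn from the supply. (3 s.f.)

I_p = I_s × N_s/N_p = 0.0520 × 29770/173 = 8.9482 A.
P = V_p I_p = 240 × 8.9482 = 2150 W.

P ≈ 2150 W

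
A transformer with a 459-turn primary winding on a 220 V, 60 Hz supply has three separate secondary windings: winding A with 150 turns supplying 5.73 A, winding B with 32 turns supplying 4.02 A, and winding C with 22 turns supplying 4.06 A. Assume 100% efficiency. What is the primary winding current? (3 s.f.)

I_p ≈ 2.35 A

V_A = 220 × 150/459 = 71.895 V; V_B = 220 × 32/459 = 15.338 V; V_C = 220 × 22/459 = 10.545 V.
P_out = V_A I_A + V_B I_B + V_C I_C = 71.895×5.73 + 15.338×4.02 + 10.545×4.06 = 411.96 + 61.658 + 42.811 = 516.43 W.
Ideal ⇒ P_in = P_out, so I_p = P_out/V_p = 516.43/220 = 2.35 A.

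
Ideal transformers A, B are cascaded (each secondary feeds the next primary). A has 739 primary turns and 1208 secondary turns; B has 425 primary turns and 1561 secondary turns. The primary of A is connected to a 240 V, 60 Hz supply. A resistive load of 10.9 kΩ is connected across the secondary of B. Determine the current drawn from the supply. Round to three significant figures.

After A: V = 240.00 × 1208/739 = 392.31 V.
After B: V = 392.31 × 1561/425 = 1440.9 V.
I_load = 1440.9/10900 = 0.13220 A, so P_out = 1440.9 × 0.13220 = 190.49 W.
All ideal ⇒ P_in = P_out, so I_supply = 190.49/240 = 0.794 A.

I_supply ≈ 0.794 A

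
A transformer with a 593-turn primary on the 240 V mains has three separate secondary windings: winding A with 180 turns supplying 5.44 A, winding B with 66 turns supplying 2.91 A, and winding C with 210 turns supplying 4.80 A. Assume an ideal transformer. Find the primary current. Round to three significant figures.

V_A = 240 × 180/593 = 72.850 V; V_B = 240 × 66/593 = 26.712 V; V_C = 240 × 210/593 = 84.992 V.
P_out = V_A I_A + V_B I_B + V_C I_C = 72.850×5.44 + 26.712×2.91 + 84.992×4.80 = 396.30 + 77.731 + 407.96 = 881.99 W.
Ideal ⇒ P_in = P_out, so I_p = P_out/V_p = 881.99/240 = 3.67 A.

I_p ≈ 3.67 A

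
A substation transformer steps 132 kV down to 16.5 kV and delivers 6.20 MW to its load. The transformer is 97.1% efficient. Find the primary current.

P_in = P_out/η = 6.20×10^6/0.971 = 6.3852×10^6 W.
I_p = P_in/V_p = 6.3852×10^6/132000 = 48.4 A.

I_p ≈ 48.4 A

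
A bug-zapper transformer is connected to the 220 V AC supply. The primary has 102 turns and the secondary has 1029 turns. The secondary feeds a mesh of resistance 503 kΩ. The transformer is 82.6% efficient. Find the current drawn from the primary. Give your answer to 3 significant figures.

V_s = 220 × 1029/102 = 2219.4 V.
I_s = V_s/R = 2219.4/503000 = 0.0044123 A.
P_out = V_s I_s = 2219.4 × 0.0044123 = 9.7928 W.
P_in = P_out/η = 9.7928/0.826 = 11.856 W.
I_p = P_in/V_p = 11.856/220 = 0.0539 A.

I_p ≈ 0.0539 A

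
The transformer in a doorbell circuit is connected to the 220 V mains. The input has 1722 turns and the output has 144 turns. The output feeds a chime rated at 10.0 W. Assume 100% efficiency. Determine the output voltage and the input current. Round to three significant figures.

V_out = V_in × N_out/N_in = 220 × 144/1722 = 18.397 V.
I_out = P/V_out = 10.0/18.397 = 0.54356 A.
I_in = I_out × N_out/N_in = 0.54356 × 144/1722 = 0.0455 A.

V_out ≈ 18.4 V, I_in ≈ 0.0455 A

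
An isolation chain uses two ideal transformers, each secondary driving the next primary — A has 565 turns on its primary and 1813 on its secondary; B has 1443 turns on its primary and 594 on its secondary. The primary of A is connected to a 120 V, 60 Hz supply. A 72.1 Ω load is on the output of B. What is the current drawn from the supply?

I_supply ≈ 2.90 A

Secondary of A: V = 120.00 × 1813/565 = 385.06 V.
Secondary of B: V = 385.06 × 594/1443 = 158.51 V.
I_load = 158.51/72.1 = 2.1984 A, so P_out = 158.51 × 2.1984 = 348.47 W.
All ideal ⇒ P_in = P_out, so I_supply = 348.47/120 = 2.90 A.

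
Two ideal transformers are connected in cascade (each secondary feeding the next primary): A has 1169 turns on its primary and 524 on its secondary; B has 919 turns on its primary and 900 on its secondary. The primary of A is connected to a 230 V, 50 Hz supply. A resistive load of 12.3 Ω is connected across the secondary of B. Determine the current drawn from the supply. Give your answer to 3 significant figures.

Secondary of A: V = 230.00 × 524/1169 = 103.10 V.
Secondary of B: V = 103.10 × 900/919 = 100.97 V.
I_load = 100.97/12.3 = 8.2086 A, so P_out = 100.97 × 8.2086 = 828.78 W.
All ideal ⇒ P_in = P_out, so I_supply = 828.78/230 = 3.60 A.

I_supply ≈ 3.60 A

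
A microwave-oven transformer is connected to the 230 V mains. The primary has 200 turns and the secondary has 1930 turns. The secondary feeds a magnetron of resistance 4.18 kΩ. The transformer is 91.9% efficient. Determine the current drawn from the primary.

I_p ≈ 5.58 A

V_s = 230 × 1930/200 = 2219.5 V.
I_s = V_s/R = 2219.5/4180 = 0.53098 A.
P_out = V_s I_s = 2219.5 × 0.53098 = 1178.5 W.
P_in = P_out/η = 1178.5/0.919 = 1282.4 W.
I_p = P_in/V_p = 1282.4/230 = 5.58 A.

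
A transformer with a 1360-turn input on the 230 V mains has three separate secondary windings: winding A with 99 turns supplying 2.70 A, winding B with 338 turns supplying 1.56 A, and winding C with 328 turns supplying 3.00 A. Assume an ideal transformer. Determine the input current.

V_A = 230 × 99/1360 = 16.743 V; V_B = 230 × 338/1360 = 57.162 V; V_C = 230 × 328/1360 = 55.471 V.
P_out = V_A I_A + V_B I_B + V_C I_C = 16.743×2.70 + 57.162×1.56 + 55.471×3.00 = 45.205 + 89.172 + 166.41 = 300.79 W.
Ideal ⇒ P_in = P_out, so I_in = P_out/V_in = 300.79/230 = 1.31 A.

I_in ≈ 1.31 A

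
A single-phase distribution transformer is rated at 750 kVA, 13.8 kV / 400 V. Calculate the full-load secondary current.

I_s ≈ 1880 A

I_s = S/V_s = 750000/400 = 1880 A.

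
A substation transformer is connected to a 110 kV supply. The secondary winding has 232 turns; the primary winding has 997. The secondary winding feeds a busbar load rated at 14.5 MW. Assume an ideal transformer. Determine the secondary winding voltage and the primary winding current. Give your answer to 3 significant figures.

V_s ≈ 25600 V, I_p ≈ 132 A

V_s = V_p × N_s/N_p = 110000 × 232/997 = 25597 V.
I_s = P/V_s = 1.45×10^7/25597 = 566.48 A.
I_p = I_s × N_s/N_p = 566.48 × 232/997 = 132 A.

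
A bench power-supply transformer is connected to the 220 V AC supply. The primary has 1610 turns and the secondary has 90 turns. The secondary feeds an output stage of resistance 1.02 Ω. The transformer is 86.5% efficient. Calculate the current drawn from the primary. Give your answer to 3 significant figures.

I_p ≈ 0.779 A

V_s = 220 × 90/1610 = 12.298 V.
I_s = V_s/R = 12.298/1.02 = 12.057 A.
P_out = V_s I_s = 12.298 × 12.057 = 148.28 W.
P_in = P_out/η = 148.28/0.865 = 171.42 W.
I_p = P_in/V_p = 171.42/220 = 0.779 A.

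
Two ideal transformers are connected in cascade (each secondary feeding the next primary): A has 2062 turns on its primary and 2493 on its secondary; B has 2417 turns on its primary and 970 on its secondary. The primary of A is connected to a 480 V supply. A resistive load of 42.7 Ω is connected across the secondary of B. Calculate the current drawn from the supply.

I_supply ≈ 2.65 A

Secondary of A: V = 480.00 × 2493/2062 = 580.33 V.
Secondary of B: V = 580.33 × 970/2417 = 232.90 V.
I_load = 232.90/42.7 = 5.4543 A, so P_out = 232.90 × 5.4543 = 1270.3 W.
All ideal ⇒ P_in = P_out, so I_supply = 1270.3/480 = 2.65 A.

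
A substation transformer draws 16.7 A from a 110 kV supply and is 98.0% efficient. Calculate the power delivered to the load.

P_in = V_p I_p = 110000 × 16.7 = 1.8370×10^6 W.
P_out = η P_in = 0.980 × 1.8370×10^6 = 1.80×10^6 W.

P_out ≈ 1.80×10^6 W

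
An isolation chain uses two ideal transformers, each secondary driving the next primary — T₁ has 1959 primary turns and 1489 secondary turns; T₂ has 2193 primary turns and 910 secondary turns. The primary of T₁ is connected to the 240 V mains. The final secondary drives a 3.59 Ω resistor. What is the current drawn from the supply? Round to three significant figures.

Secondary of T₁: V = 240.00 × 1489/1959 = 182.42 V.
Secondary of T₂: V = 182.42 × 910/2193 = 75.696 V.
I_load = 75.696/3.59 = 21.085 A, so P_out = 75.696 × 21.085 = 1596.1 W.
All ideal ⇒ P_in = P_out, so I_supply = 1596.1/240 = 6.65 A.

I_supply ≈ 6.65 A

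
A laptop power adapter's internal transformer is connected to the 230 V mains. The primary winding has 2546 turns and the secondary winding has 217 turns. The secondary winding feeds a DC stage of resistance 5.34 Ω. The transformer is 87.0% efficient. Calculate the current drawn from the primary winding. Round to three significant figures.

I_p ≈ 0.360 A

V_s = 230 × 217/2546 = 19.603 V.
I_s = V_s/R = 19.603/5.34 = 3.6710 A.
P_out = V_s I_s = 19.603 × 3.6710 = 71.964 W.
P_in = P_out/η = 71.964/0.870 = 82.718 W.
I_p = P_in/V_p = 82.718/230 = 0.360 A.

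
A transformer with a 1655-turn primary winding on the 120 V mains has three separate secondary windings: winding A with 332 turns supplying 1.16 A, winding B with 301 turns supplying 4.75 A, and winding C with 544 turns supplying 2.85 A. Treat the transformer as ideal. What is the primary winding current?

V_A = 120 × 332/1655 = 24.073 V; V_B = 120 × 301/1655 = 21.825 V; V_C = 120 × 544/1655 = 39.444 V.
P_out = V_A I_A + V_B I_B + V_C I_C = 24.073×1.16 + 21.825×4.75 + 39.444×2.85 = 27.924 + 103.67 + 112.42 = 244.01 W.
Ideal ⇒ P_in = P_out, so I_p = P_out/V_p = 244.01/120 = 2.03 A.

I_p ≈ 2.03 A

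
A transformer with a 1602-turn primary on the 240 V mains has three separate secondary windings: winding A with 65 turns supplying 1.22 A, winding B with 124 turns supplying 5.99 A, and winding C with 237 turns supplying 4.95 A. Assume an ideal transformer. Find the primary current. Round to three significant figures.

V_A = 240 × 65/1602 = 9.7378 V; V_B = 240 × 124/1602 = 18.577 V; V_C = 240 × 237/1602 = 35.506 V.
P_out = V_A I_A + V_B I_B + V_C I_C = 9.7378×1.22 + 18.577×5.99 + 35.506×4.95 = 11.880 + 111.27 + 175.75 = 298.91 W.
Ideal ⇒ P_in = P_out, so I_p = P_out/V_p = 298.91/240 = 1.25 A.

I_p ≈ 1.25 A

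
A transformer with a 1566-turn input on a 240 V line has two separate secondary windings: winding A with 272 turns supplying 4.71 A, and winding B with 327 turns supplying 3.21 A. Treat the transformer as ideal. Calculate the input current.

I_in ≈ 1.49 A

V_A = 240 × 272/1566 = 41.686 V; V_B = 240 × 327/1566 = 50.115 V.
P_out = V_A I_A + V_B I_B = 41.686×4.71 + 50.115×3.21 = 196.34 + 160.87 = 357.21 W.
Ideal ⇒ P_in = P_out, so I_in = P_out/V_in = 357.21/240 = 1.49 A.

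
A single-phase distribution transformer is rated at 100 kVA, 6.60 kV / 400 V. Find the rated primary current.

I_p ≈ 15.2 A

I_p = S/V_p = 100000/6600 = 15.2 A.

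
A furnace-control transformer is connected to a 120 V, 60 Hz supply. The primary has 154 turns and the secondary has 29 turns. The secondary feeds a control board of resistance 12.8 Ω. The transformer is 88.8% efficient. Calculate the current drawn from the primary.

V_s = 120 × 29/154 = 22.597 V.
I_s = V_s/R = 22.597/12.8 = 1.7654 A.
P_out = V_s I_s = 22.597 × 1.7654 = 39.894 W.
P_in = P_out/η = 39.894/0.888 = 44.926 W.
I_p = P_in/V_p = 44.926/120 = 0.374 A.

I_p ≈ 0.374 A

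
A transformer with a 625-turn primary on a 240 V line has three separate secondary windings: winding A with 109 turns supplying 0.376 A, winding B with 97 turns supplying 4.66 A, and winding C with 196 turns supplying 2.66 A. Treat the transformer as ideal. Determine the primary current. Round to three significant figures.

I_p ≈ 1.62 A

V_A = 240 × 109/625 = 41.856 V; V_B = 240 × 97/625 = 37.248 V; V_C = 240 × 196/625 = 75.264 V.
P_out = V_A I_A + V_B I_B + V_C I_C = 41.856×0.376 + 37.248×4.66 + 75.264×2.66 = 15.738 + 173.58 + 200.20 = 389.52 W.
Ideal ⇒ P_in = P_out, so I_p = P_out/V_p = 389.52/240 = 1.62 A.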